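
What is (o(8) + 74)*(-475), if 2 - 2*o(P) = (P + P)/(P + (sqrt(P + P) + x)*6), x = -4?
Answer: -35150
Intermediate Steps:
o(P) = 1 - P/(-24 + P + 6*sqrt(2)*sqrt(P)) (o(P) = 1 - (P + P)/(2*(P + (sqrt(P + P) - 4)*6)) = 1 - 2*P/(2*(P + (sqrt(2*P) - 4)*6)) = 1 - 2*P/(2*(P + (sqrt(2)*sqrt(P) - 4)*6)) = 1 - 2*P/(2*(P + (-4 + sqrt(2)*sqrt(P))*6)) = 1 - 2*P/(2*(P + (-24 + 6*sqrt(2)*sqrt(P)))) = 1 - 2*P/(2*(-24 + P + 6*sqrt(2)*sqrt(P))) = 1 - P/(-24 + P + 6*sqrt(2)*sqrt(P)))
(o(8) + 74)*(-475) = (6*(-4 + sqrt(2)*sqrt(8))/(-24 + 8 + 6*sqrt(2)*sqrt(8)) + 74)*(-475) = (6*(-4 + sqrt(2)*(2*sqrt(2)))/(-24 + 8 + 6*sqrt(2)*(2*sqrt(2))) + 74)*(-475) = (6*(-4 + 4)/(-24 + 8 + 24) + 74)*(-475) = (6*0/8 + 74)*(-475) = (6*(1/8)*0 + 74)*(-475) = (0 + 74)*(-475) = 74*(-475) = -35150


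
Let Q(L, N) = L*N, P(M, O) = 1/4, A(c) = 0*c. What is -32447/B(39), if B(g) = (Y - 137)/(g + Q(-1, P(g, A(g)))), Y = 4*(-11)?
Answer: 5029285/724 ≈ 6946.5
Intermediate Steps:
A(c) = 0
P(M, O) = ¼ (P(M, O) = 1*(¼) = ¼)
Y = -44
B(g) = -181/(-¼ + g) (B(g) = (-44 - 137)/(g - 1*¼) = -181/(g - ¼) = -181/(-¼ + g))
-32447/B(39) = -32447/((-724/(-1 + 4*39))) = -32447/((-724/(-1 + 156))) = -32447/((-724/155)) = -32447/((-724*1/155)) = -32447/(-724/155) = -32447*(-155/724) = 5029285/724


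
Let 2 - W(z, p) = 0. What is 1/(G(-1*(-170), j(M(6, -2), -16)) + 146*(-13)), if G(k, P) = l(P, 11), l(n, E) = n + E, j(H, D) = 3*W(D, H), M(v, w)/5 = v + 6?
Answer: -1/1881 ≈ -0.00053163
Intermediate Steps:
W(z, p) = 2 (W(z, p) = 2 - 1*0 = 2 + 0 = 2)
M(v, w) = 30 + 5*v (M(v, w) = 5*(v + 6) = 5*(6 + v) = 30 + 5*v)
j(H, D) = 6 (j(H, D) = 3*2 = 6)
l(n, E) = E + n
G(k, P) = 11 + P
1/(G(-1*(-170), j(M(6, -2), -16)) + 146*(-13)) = 1/((11 + 6) + 146*(-13)) = 1/(17 - 1898) = 1/(-1881) = -1/1881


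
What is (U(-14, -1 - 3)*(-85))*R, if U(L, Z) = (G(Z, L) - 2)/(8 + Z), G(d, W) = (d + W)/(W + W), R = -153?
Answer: -247095/56 ≈ -4412.4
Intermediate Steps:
G(d, W) = (W + d)/(2*W) (G(d, W) = (W + d)/((2*W)) = (W + d)*(1/(2*W)) = (W + d)/(2*W))
U(L, Z) = (-2 + (L + Z)/(2*L))/(8 + Z) (U(L, Z) = ((L + Z)/(2*L) - 2)/(8 + Z) = (-2 + (L + Z)/(2*L))/(8 + Z))
(U(-14, -1 - 3)*(-85))*R = (((½)*((-1 - 3) - 3*(-14))/(-14*(8 + (-1 - 3))))*(-85))*(-153) = (((½)*(-1/14)*(-4 + 42)/(8 - 4))*(-85))*(-153) = (((½)*(-1/14)*38/4)*(-85))*(-153) = (((½)*(-1/14)*(¼)*38)*(-85))*(-153) = -19/56*(-85)*(-153) = (1615/56)*(-153) = -247095/56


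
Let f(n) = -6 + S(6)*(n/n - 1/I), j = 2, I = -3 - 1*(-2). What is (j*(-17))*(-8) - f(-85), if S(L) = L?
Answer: 266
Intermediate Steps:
I = -1 (I = -3 + 2 = -1)
f(n) = 6 (f(n) = -6 + 6*(n/n - 1/(-1)) = -6 + 6*(1 - 1*(-1)) = -6 + 6*(1 + 1) = -6 + 6*2 = -6 + 12 = 6)
(j*(-17))*(-8) - f(-85) = (2*(-17))*(-8) - 1*6 = -34*(-8) - 6 = 272 - 6 = 266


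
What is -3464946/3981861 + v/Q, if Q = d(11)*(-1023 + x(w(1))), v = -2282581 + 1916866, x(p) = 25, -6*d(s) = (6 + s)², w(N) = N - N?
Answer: -540929134939/63803128519 ≈ -8.4781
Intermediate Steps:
w(N) = 0
d(s) = -(6 + s)²/6
v = -365715
Q = 144211/3 (Q = (-(6 + 11)²/6)*(-1023 + 25) = -⅙*17²*(-998) = -⅙*289*(-998) = -289/6*(-998) = 144211/3 ≈ 48070.)
-3464946/3981861 + v/Q = -3464946/3981861 - 365715/144211/3 = -3464946*1/3981861 - 365715*3/144211 = -384994/442429 - 1097145/144211 = -540929134939/63803128519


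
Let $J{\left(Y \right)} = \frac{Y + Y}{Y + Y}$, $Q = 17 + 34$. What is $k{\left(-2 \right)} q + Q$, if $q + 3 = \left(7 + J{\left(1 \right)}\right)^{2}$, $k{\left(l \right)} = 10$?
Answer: $661$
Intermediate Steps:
$Q = 51$
$J{\left(Y \right)} = 1$ ($J{\left(Y \right)} = \frac{2 Y}{2 Y} = 2 Y \frac{1}{2 Y} = 1$)
$q = 61$ ($q = -3 + \left(7 + 1\right)^{2} = -3 + 8^{2} = -3 + 64 = 61$)
$k{\left(-2 \right)} q + Q = 10 \cdot 61 + 51 = 610 + 51 = 661$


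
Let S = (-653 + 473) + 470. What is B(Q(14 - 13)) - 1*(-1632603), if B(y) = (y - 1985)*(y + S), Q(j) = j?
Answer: 1055259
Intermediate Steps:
S = 290 (S = -180 + 470 = 290)
B(y) = (-1985 + y)*(290 + y) (B(y) = (y - 1985)*(y + 290) = (-1985 + y)*(290 + y))
B(Q(14 - 13)) - 1*(-1632603) = (-575650 + (14 - 13)² - 1695*(14 - 13)) - 1*(-1632603) = (-575650 + 1² - 1695*1) + 1632603 = (-575650 + 1 - 1695) + 1632603 = -577344 + 1632603 = 1055259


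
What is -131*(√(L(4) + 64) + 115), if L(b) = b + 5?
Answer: -15065 - 131*√73 ≈ -16184.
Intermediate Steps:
L(b) = 5 + b
-131*(√(L(4) + 64) + 115) = -131*(√((5 + 4) + 64) + 115) = -131*(√(9 + 64) + 115) = -131*(√73 + 115) = -131*(115 + √73) = -15065 - 131*√73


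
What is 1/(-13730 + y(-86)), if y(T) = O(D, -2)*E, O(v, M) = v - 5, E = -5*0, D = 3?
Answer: -1/13730 ≈ -7.2833e-5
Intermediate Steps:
E = 0
O(v, M) = -5 + v
y(T) = 0 (y(T) = (-5 + 3)*0 = -2*0 = 0)
1/(-13730 + y(-86)) = 1/(-13730 + 0) = 1/(-13730) = -1/13730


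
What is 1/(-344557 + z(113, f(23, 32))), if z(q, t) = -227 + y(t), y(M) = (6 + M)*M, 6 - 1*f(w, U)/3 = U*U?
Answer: 1/8963808 ≈ 1.1156e-7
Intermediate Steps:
f(w, U) = 18 - 3*U**2 (f(w, U) = 18 - 3*U*U = 18 - 3*U**2)
y(M) = M*(6 + M)
z(q, t) = -227 + t*(6 + t)
1/(-344557 + z(113, f(23, 32))) = 1/(-344557 + (-227 + (18 - 3*32**2)*(6 + (18 - 3*32**2)))) = 1/(-344557 + (-227 + (18 - 3*1024)*(6 + (18 - 3*1024)))) = 1/(-344557 + (-227 + (18 - 3072)*(6 + (18 - 3072)))) = 1/(-344557 + (-227 - 3054*(6 - 3054))) = 1/(-344557 + (-227 - 3054*(-3048))) = 1/(-344557 + (-227 + 9308592)) = 1/(-344557 + 9308365) = 1/8963808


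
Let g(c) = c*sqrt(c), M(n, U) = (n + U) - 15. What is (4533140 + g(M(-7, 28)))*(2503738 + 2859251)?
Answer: 24311179955460 + 32177934*sqrt(6) ≈ 2.4311e+13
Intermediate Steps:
M(n, U) = -15 + U + n (M(n, U) = (U + n) - 15 = -15 + U + n)
g(c) = c**(3/2)
(4533140 + g(M(-7, 28)))*(2503738 + 2859251) = (4533140 + (-15 + 28 - 7)**(3/2))*(2503738 + 2859251) = (4533140 + 6**(3/2))*5362989 = (4533140 + 6*sqrt(6))*5362989 = 24311179955460 + 32177934*sqrt(6)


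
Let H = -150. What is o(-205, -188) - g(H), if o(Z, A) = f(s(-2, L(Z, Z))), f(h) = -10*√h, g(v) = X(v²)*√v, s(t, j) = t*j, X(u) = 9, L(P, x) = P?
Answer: -10*√410 - 45*I*√6 ≈ -202.48 - 110.23*I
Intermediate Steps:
s(t, j) = j*t
g(v) = 9*√v
o(Z, A) = -10*√2*√(-Z)
o(-205, -188) - g(H) = -10*√2*√(-1*(-205)) - 9*√(-150) = -10*√2*√205 - 9*5*I*√6 = -10*√410 - 45*I*√6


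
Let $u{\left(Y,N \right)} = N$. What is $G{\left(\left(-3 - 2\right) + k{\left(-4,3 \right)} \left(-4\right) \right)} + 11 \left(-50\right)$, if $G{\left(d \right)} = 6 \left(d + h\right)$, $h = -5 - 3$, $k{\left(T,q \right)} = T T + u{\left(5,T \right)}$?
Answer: $-916$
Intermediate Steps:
$k{\left(T,q \right)} = T + T^{2}$ ($k{\left(T,q \right)} = T T + T = T^{2} + T = T + T^{2}$)
$h = -8$
$G{\left(d \right)} = -48 + 6 d$ ($G{\left(d \right)} = 6 \left(d - 8\right) = 6 \left(-8 + d\right) = -48 + 6 d$)
$G{\left(\left(-3 - 2\right) + k{\left(-4,3 \right)} \left(-4\right) \right)} + 11 \left(-50\right) = \left(-48 + 6 \left(\left(-3 - 2\right) + - 4 \left(1 - 4\right) \left(-4\right)\right)\right) + 11 \left(-50\right) = \left(-48 + 6 \left(-5 + \left(-4\right) \left(-3\right) \left(-4\right)\right)\right) - 550 = \left(-48 + 6 \left(-5 + 12 \left(-4\right)\right)\right) - 550 = \left(-48 + 6 \left(-5 - 48\right)\right) - 550 = \left(-48 + 6 \left(-53\right)\right) - 550 = \left(-48 - 318\right) - 550 = -366 - 550 = -916$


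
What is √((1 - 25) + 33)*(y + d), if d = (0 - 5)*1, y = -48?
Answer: -159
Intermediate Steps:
d = -5 (d = -5*1 = -5)
√((1 - 25) + 33)*(y + d) = √((1 - 25) + 33)*(-48 - 5) = √(-24 + 33)*(-53) = √9*(-53) = 3*(-53) = -159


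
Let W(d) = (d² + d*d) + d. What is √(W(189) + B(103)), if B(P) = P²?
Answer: 8*√1285 ≈ 286.78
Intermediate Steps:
W(d) = d + 2*d² (W(d) = (d² + d²) + d = 2*d² + d = d + 2*d²)
√(W(189) + B(103)) = √(189*(1 + 2*189) + 103²) = √(189*(1 + 378) + 10609) = √(189*379 + 10609) = √(71631 + 10609) = √82240 = 8*√1285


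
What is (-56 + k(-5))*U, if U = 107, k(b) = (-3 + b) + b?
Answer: -7383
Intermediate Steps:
k(b) = -3 + 2*b
(-56 + k(-5))*U = (-56 + (-3 + 2*(-5)))*107 = (-56 + (-3 - 10))*107 = (-56 - 13)*107 = -69*107 = -7383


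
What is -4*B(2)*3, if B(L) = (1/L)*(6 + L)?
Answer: -48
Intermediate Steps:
B(L) = (6 + L)/L
-4*B(2)*3 = -4*(6 + 2)/2*3 = -2*8*3 = -4*4*3 = -16*3 = -48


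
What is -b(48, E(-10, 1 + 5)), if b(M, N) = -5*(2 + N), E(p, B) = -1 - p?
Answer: 55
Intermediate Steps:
b(M, N) = -10 - 5*N
-b(48, E(-10, 1 + 5)) = -(-10 - 5*(-1 - 1*(-10))) = -(-10 - 5*(-1 + 10)) = -(-10 - 5*9) = -(-10 - 45) = -1*(-55) = 55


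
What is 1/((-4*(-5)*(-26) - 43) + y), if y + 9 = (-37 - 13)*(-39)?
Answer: 1/1378 ≈ 0.00072569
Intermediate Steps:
y = 1941 (y = -9 + (-37 - 13)*(-39) = -9 - 50*(-39) = -9 + 1950 = 1941)
1/((-4*(-5)*(-26) - 43) + y) = 1/((-4*(-5)*(-26) - 43) + 1941) = 1/((20*(-26) - 43) + 1941) = 1/((-520 - 43) + 1941) = 1/(-563 + 1941) = 1/1378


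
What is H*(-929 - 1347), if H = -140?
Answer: 318640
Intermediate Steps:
H*(-929 - 1347) = -140*(-929 - 1347) = -140*(-2276) = 318640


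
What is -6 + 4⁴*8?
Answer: 2042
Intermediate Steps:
-6 + 4⁴*8 = -6 + 256*8 = -6 + 2048 = 2042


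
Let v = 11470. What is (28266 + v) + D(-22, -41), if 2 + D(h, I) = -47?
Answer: 39687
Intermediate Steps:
D(h, I) = -49 (D(h, I) = -2 - 47 = -49)
(28266 + v) + D(-22, -41) = (28266 + 11470) - 49 = 39736 - 49 = 39687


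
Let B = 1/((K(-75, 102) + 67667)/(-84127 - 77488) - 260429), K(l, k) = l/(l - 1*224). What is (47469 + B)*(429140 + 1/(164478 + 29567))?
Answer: 49745572430565143761702006852/2441998276471819785 ≈ 2.0371e+10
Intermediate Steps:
K(l, k) = l/(-224 + l) (K(l, k) = l/(l - 224) = l/(-224 + l))
B = -48322885/12584700850173 (B = 1/((-75/(-224 - 75) + 67667)/(-84127 - 77488) - 260429) = 1/((-75/(-299) + 67667)/(-161615) - 260429) = 1/((-75*(-1/299) + 67667)*(-1/161615) - 260429) = 1/((75/299 + 67667)*(-1/161615) - 260429) = 1/((20232508/299)*(-1/161615) - 260429) = 1/(-20232508/48322885 - 260429) = 1/(-12584700850173/48322885) = -48322885/12584700850173 ≈ -3.8398e-6)
(47469 + B)*(429140 + 1/(164478 + 29567)) = (47469 - 48322885/12584700850173)*(429140 + 1/(164478 + 29567)) = 597383164608539252*(429140 + 1/194045)/12584700850173 = (597383164608539252/12584700850173)*(83272471301/194045) = 49745572430565143761702006852/2441998276471819785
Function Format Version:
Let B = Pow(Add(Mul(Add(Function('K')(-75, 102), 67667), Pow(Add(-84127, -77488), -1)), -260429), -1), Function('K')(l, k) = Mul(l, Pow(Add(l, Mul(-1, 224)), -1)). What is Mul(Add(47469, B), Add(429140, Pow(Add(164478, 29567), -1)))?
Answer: Rational(49745572430565143761702006852, 2441998276471819785) ≈ 2.0371e+10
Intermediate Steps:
Function('K')(l, k) = Mul(l, Pow(Add(-224, l), -1)) (Function('K')(l, k) = Mul(l, Pow(Add(l, -224), -1)) = Mul(l, Pow(Add(-224, l), -1)))
B = Rational(-48322885, 12584700850173) (B = Pow(Add(Mul(Add(Mul(-75, Pow(Add(-224, -75), -1)), 67667), Pow(Add(-84127, -77488), -1)), -260429), -1) = Pow(Add(Mul(Add(Mul(-75, Pow(-299, -1)), 67667), Pow(-161615, -1)), -260429), -1) = Pow(Add(Mul(Add(Mul(-75, Rational(-1, 299)), 67667), Rational(-1, 161615)), -260429), -1) = Pow(Add(Mul(Add(Rational(75, 299), 67667), Rational(-1, 161615)), -260429), -1) = Pow(Add(Mul(Rational(20232508, 299), Rational(-1, 161615)), -260429), -1) = Pow(Add(Rational(-20232508, 48322885), -260429), -1) = Pow(Rational(-12584700850173, 48322885), -1) = Rational(-48322885, 12584700850173) ≈ -3.8398e-6)
Mul(Add(47469, B), Add(429140, Pow(Add(164478, 29567), -1))) = Mul(Add(47469, Rational(-48322885, 12584700850173)), Add(429140, Pow(Add(164478, 29567), -1))) = Mul(Rational(597383164608539252, 12584700850173), Add(429140, Pow(194045, -1))) = Mul(Rational(597383164608539252, 12584700850173), Add(429140, Rational(1, 194045))) = Mul(Rational(597383164608539252, 12584700850173), Rational(83272471301, 194045)) = Rational(49745572430565143761702006852, 2441998276471819785)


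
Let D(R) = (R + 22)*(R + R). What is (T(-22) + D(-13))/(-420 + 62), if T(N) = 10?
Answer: 112/179 ≈ 0.62570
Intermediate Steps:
D(R) = 2*R*(22 + R) (D(R) = (22 + R)*(2*R) = 2*R*(22 + R))
(T(-22) + D(-13))/(-420 + 62) = (10 + 2*(-13)*(22 - 13))/(-420 + 62) = (10 + 2*(-13)*9)/(-358) = (10 - 234)*(-1/358) = -224*(-1/358) = 112/179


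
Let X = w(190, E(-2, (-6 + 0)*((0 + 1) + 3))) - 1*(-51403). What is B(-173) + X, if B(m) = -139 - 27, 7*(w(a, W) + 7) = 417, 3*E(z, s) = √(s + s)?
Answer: 359027/7 ≈ 51290.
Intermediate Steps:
E(z, s) = √2*√s/3 (E(z, s) = √(s + s)/3 = √(2*s)/3 = (√2*√s)/3 = √2*√s/3)
w(a, W) = 368/7 (w(a, W) = -7 + (⅐)*417 = -7 + 417/7 = 368/7)
X = 360189/7 (X = 368/7 - 1*(-51403) = 368/7 + 51403 = 360189/7 ≈ 51456.)
B(m) = -166
B(-173) + X = -166 + 360189/7 = 359027/7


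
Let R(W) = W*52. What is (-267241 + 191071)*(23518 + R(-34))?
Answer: -1656697500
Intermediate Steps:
R(W) = 52*W
(-267241 + 191071)*(23518 + R(-34)) = (-267241 + 191071)*(23518 + 52*(-34)) = -76170*(23518 - 1768) = -76170*21750 = -1656697500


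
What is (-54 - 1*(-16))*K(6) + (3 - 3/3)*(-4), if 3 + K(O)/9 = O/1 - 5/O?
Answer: -749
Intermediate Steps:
K(O) = -27 - 45/O + 9*O (K(O) = -27 + 9*(O/1 - 5/O) = -27 + 9*(O*1 - 5/O) = -27 + 9*(O - 5/O) = -27 + (-45/O + 9*O) = -27 - 45/O + 9*O)
(-54 - 1*(-16))*K(6) + (3 - 3/3)*(-4) = (-54 - 1*(-16))*(-27 - 45/6 + 9*6) + (3 - 3/3)*(-4) = (-54 + 16)*(-27 - 45*1/6 + 54) + (3 - 3*1/3)*(-4) = -38*(-27 - 15/2 + 54) + (3 - 1)*(-4) = -38*39/2 + 2*(-4) = -741 - 8 = -749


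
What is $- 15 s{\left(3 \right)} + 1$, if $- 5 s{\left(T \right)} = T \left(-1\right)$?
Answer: $-8$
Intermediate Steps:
$s{\left(T \right)} = \frac{T}{5}$ ($s{\left(T \right)} = - \frac{T \left(-1\right)}{5} = - \frac{\left(-1\right) T}{5} = \frac{T}{5}$)
$- 15 s{\left(3 \right)} + 1 = - 15 \cdot \frac{1}{5} \cdot 3 + 1 = \left(-15\right) \frac{3}{5} + 1 = -9 + 1 = -8$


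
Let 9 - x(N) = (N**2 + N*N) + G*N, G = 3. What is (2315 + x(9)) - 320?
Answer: 1815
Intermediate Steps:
x(N) = 9 - 3*N - 2*N**2 (x(N) = 9 - ((N**2 + N*N) + 3*N) = 9 - ((N**2 + N**2) + 3*N) = 9 - (2*N**2 + 3*N) = 9 + (-3*N - 2*N**2) = 9 - 3*N - 2*N**2)
(2315 + x(9)) - 320 = (2315 + (9 - 3*9 - 2*9**2)) - 320 = (2315 + (9 - 27 - 2*81)) - 320 = (2315 + (9 - 27 - 162)) - 320 = (2315 - 180) - 320 = 2135 - 320 = 1815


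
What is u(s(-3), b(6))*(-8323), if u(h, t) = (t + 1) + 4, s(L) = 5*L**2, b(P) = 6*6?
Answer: -341243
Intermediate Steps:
b(P) = 36
u(h, t) = 5 + t (u(h, t) = (1 + t) + 4 = 5 + t)
u(s(-3), b(6))*(-8323) = (5 + 36)*(-8323) = 41*(-8323) = -341243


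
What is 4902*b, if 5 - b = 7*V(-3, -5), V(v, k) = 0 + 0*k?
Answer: 24510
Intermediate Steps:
V(v, k) = 0 (V(v, k) = 0 + 0 = 0)
b = 5 (b = 5 - 7*0 = 5 - 1*0 = 5 + 0 = 5)
4902*b = 4902*5 = 24510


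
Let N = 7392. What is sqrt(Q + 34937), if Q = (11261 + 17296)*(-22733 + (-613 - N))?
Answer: I*sqrt(877750129) ≈ 29627.0*I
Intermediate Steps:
Q = -877785066 (Q = (11261 + 17296)*(-22733 + (-613 - 1*7392)) = 28557*(-22733 + (-613 - 7392)) = 28557*(-22733 - 8005) = 28557*(-30738) = -877785066)
sqrt(Q + 34937) = sqrt(-877785066 + 34937) = sqrt(-877750129) = I*sqrt(877750129)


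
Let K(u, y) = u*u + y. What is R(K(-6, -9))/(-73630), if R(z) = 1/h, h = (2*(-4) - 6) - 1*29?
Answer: 1/3166090 ≈ 3.1585e-7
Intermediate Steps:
K(u, y) = y + u**2 (K(u, y) = u**2 + y = y + u**2)
h = -43 (h = (-8 - 6) - 29 = -14 - 29 = -43)
R(z) = -1/43 (R(z) = 1/(-43) = -1/43)
R(K(-6, -9))/(-73630) = -1/43/(-73630) = -1/43*(-1/73630) = 1/3166090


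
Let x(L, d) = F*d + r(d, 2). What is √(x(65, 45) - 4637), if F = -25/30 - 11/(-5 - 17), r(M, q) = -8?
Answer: 2*I*√1165 ≈ 68.264*I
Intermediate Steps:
F = -⅓ (F = -25*1/30 - 11/(-22) = -⅚ - 11*(-1/22) = -⅚ + ½ = -⅓ ≈ -0.33333)
x(L, d) = -8 - d/3 (x(L, d) = -d/3 - 8 = -8 - d/3)
√(x(65, 45) - 4637) = √((-8 - ⅓*45) - 4637) = √((-8 - 15) - 4637) = √(-23 - 4637) = √(-4660) = 2*I*√1165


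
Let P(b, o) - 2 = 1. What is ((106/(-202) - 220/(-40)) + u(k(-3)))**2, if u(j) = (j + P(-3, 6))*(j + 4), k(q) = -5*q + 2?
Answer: 7369364025/40804 ≈ 1.8060e+5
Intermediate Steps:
P(b, o) = 3 (P(b, o) = 2 + 1 = 3)
k(q) = 2 - 5*q
u(j) = (3 + j)*(4 + j) (u(j) = (j + 3)*(j + 4) = (3 + j)*(4 + j))
((106/(-202) - 220/(-40)) + u(k(-3)))**2 = ((106/(-202) - 220/(-40)) + (12 + (2 - 5*(-3))**2 + 7*(2 - 5*(-3))))**2 = ((106*(-1/202) - 220*(-1/40)) + (12 + (2 + 15)**2 + 7*(2 + 15)))**2 = ((-53/101 + 11/2) + (12 + 17**2 + 7*17))**2 = (1005/202 + (12 + 289 + 119))**2 = (1005/202 + 420)**2 = (85845/202)**2 = 7369364025/40804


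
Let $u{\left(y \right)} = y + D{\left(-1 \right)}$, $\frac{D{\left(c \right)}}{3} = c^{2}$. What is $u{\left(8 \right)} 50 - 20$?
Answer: $530$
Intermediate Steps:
$D{\left(c \right)} = 3 c^{2}$
$u{\left(y \right)} = 3 + y$ ($u{\left(y \right)} = y + 3 \left(-1\right)^{2} = y + 3 \cdot 1 = y + 3 = 3 + y$)
$u{\left(8 \right)} 50 - 20 = \left(3 + 8\right) 50 - 20 = 11 \cdot 50 - 20 = 550 - 20 = 530$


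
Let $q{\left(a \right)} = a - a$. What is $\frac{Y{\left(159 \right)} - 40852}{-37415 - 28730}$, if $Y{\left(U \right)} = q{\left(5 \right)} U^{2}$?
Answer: $\frac{40852}{66145} \approx 0.61761$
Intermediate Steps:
$q{\left(a \right)} = 0$
$Y{\left(U \right)} = 0$ ($Y{\left(U \right)} = 0 U^{2} = 0$)
$\frac{Y{\left(159 \right)} - 40852}{-37415 - 28730} = \frac{0 - 40852}{-37415 - 28730} = - \frac{40852}{-66145} = \left(-40852\right) \left(- \frac{1}{66145}\right) = \frac{40852}{66145}$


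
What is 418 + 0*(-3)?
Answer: 418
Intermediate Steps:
418 + 0*(-3) = 418 + 0 = 418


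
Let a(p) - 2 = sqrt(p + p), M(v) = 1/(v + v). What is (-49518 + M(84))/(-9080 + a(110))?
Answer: 12586681799/2307476192 + 8319023*sqrt(55)/6922428576 ≈ 5.4637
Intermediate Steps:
M(v) = 1/(2*v)
a(p) = 2 + sqrt(2)*sqrt(p) (a(p) = 2 + sqrt(p + p) = 2 + sqrt(2*p) = 2 + sqrt(2)*sqrt(p))
(-49518 + M(84))/(-9080 + a(110)) = (-49518 + (1/2)/84)/(-9080 + (2 + sqrt(2)*sqrt(110))) = (-49518 + (1/2)*(1/84))/(-9080 + (2 + 2*sqrt(55))) = (-49518 + 1/168)/(-9078 + 2*sqrt(55)) = -8319023/(168*(-9078 + 2*sqrt(55)))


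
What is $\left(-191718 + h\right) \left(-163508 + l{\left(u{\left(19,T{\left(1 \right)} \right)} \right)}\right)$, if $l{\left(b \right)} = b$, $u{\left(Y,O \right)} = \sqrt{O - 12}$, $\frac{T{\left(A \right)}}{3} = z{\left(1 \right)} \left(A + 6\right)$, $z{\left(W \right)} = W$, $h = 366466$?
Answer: $-28572171740$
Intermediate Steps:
$T{\left(A \right)} = 18 + 3 A$ ($T{\left(A \right)} = 3 \cdot 1 \left(A + 6\right) = 3 \cdot 1 \left(6 + A\right) = 3 \left(6 + A\right) = 18 + 3 A$)
$u{\left(Y,O \right)} = \sqrt{-12 + O}$
$\left(-191718 + h\right) \left(-163508 + l{\left(u{\left(19,T{\left(1 \right)} \right)} \right)}\right) = \left(-191718 + 366466\right) \left(-163508 + \sqrt{-12 + \left(18 + 3 \cdot 1\right)}\right) = 174748 \left(-163508 + \sqrt{-12 + \left(18 + 3\right)}\right) = 174748 \left(-163508 + \sqrt{-12 + 21}\right) = 174748 \left(-163508 + \sqrt{9}\right) = 174748 \left(-163508 + 3\right) = 174748 \left(-163505\right) = -28572171740$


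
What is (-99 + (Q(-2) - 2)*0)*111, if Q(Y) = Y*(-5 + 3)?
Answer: -10989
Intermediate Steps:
Q(Y) = -2*Y (Q(Y) = Y*(-2) = -2*Y)
(-99 + (Q(-2) - 2)*0)*111 = (-99 + (-2*(-2) - 2)*0)*111 = (-99 + (4 - 2)*0)*111 = (-99 + 2*0)*111 = (-99 + 0)*111 = -99*111 = -10989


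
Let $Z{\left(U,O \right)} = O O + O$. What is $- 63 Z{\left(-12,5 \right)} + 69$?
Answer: $-1821$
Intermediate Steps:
$Z{\left(U,O \right)} = O + O^{2}$ ($Z{\left(U,O \right)} = O^{2} + O = O + O^{2}$)
$- 63 Z{\left(-12,5 \right)} + 69 = - 63 \cdot 5 \left(1 + 5\right) + 69 = - 63 \cdot 5 \cdot 6 + 69 = \left(-63\right) 30 + 69 = -1890 + 69 = -1821$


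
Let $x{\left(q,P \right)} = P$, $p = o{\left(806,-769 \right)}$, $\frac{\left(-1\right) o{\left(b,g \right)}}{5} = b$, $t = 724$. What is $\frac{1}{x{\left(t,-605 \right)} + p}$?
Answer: $- \frac{1}{4635} \approx -0.00021575$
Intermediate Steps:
$o{\left(b,g \right)} = - 5 b$
$p = -4030$ ($p = \left(-5\right) 806 = -4030$)
$\frac{1}{x{\left(t,-605 \right)} + p} = \frac{1}{-605 - 4030} = \frac{1}{-4635} = - \frac{1}{4635}$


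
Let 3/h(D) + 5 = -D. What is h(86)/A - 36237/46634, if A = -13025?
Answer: -6135810039/7896302050 ≈ -0.77705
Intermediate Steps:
h(D) = 3/(-5 - D)
h(86)/A - 36237/46634 = -3/(5 + 86)/(-13025) - 36237/46634 = -3/91*(-1/13025) - 36237*1/46634 = -3*1/91*(-1/13025) - 36237/46634 = -3/91*(-1/13025) - 36237/46634 = 3/1185275 - 36237/46634 = -6135810039/7896302050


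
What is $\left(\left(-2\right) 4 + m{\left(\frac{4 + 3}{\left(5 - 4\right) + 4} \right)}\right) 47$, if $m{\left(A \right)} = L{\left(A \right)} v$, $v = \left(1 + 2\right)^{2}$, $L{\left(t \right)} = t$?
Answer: $\frac{1081}{5} \approx 216.2$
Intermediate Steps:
$v = 9$ ($v = 3^{2} = 9$)
$m{\left(A \right)} = 9 A$ ($m{\left(A \right)} = A 9 = 9 A$)
$\left(\left(-2\right) 4 + m{\left(\frac{4 + 3}{\left(5 - 4\right) + 4} \right)}\right) 47 = \left(\left(-2\right) 4 + 9 \frac{4 + 3}{\left(5 - 4\right) + 4}\right) 47 = \left(-8 + 9 \frac{7}{1 + 4}\right) 47 = \left(-8 + 9 \cdot \frac{7}{5}\right) 47 = \left(-8 + \frac{63}{5}\right) 47 = \frac{23}{5} \cdot 47 = \frac{1081}{5}$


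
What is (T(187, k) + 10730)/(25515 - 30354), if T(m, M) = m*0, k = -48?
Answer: -10730/4839 ≈ -2.2174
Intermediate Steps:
T(m, M) = 0
(T(187, k) + 10730)/(25515 - 30354) = (0 + 10730)/(25515 - 30354) = 10730/(-4839) = 10730*(-1/4839) = -10730/4839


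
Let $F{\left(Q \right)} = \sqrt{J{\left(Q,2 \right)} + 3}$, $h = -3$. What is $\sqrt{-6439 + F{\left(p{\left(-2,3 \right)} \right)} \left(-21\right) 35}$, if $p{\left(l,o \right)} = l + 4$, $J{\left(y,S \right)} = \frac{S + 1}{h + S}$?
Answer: $i \sqrt{6439} \approx 80.243 i$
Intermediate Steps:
$J{\left(y,S \right)} = \frac{1 + S}{-3 + S}$ ($J{\left(y,S \right)} = \frac{S + 1}{-3 + S} = \frac{1 + S}{-3 + S}$)
$p{\left(l,o \right)} = 4 + l$
$F{\left(Q \right)} = 0$ ($F{\left(Q \right)} = \sqrt{\frac{1 + 2}{-3 + 2} + 3} = \sqrt{\frac{1}{-1} \cdot 3 + 3} = \sqrt{\left(-1\right) 3 + 3} = \sqrt{-3 + 3} = \sqrt{0} = 0$)
$\sqrt{-6439 + F{\left(p{\left(-2,3 \right)} \right)} \left(-21\right) 35} = \sqrt{-6439 + 0 \left(-21\right) 35} = \sqrt{-6439 + 0 \cdot 35} = \sqrt{-6439 + 0} = \sqrt{-6439} = i \sqrt{6439}$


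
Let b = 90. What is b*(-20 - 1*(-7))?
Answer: -1170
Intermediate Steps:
b*(-20 - 1*(-7)) = 90*(-20 - 1*(-7)) = 90*(-20 + 7) = 90*(-13) = -1170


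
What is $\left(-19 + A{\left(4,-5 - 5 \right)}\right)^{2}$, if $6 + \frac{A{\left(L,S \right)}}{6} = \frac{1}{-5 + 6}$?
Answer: $2401$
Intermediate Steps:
$A{\left(L,S \right)} = -30$ ($A{\left(L,S \right)} = -36 + \frac{6}{-5 + 6} = -36 + \frac{6}{1} = -36 + 6 \cdot 1 = -36 + 6 = -30$)
$\left(-19 + A{\left(4,-5 - 5 \right)}\right)^{2} = \left(-19 - 30\right)^{2} = \left(-49\right)^{2} = 2401$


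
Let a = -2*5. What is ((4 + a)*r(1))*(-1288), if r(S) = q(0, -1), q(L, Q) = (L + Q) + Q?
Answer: -15456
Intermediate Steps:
q(L, Q) = L + 2*Q
r(S) = -2 (r(S) = 0 + 2*(-1) = 0 - 2 = -2)
a = -10
((4 + a)*r(1))*(-1288) = ((4 - 10)*(-2))*(-1288) = -6*(-2)*(-1288) = 12*(-1288) = -15456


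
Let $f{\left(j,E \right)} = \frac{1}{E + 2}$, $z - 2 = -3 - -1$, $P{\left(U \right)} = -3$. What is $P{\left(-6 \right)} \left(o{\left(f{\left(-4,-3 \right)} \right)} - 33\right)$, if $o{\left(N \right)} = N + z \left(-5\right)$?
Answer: $102$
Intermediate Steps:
$z = 0$ ($z = 2 - 2 = 0$)
$f{\left(j,E \right)} = \frac{1}{2 + E}$
$o{\left(N \right)} = N$ ($o{\left(N \right)} = N + 0 \left(-5\right) = N + 0 = N$)
$P{\left(-6 \right)} \left(o{\left(f{\left(-4,-3 \right)} \right)} - 33\right) = - 3 \left(\frac{1}{2 - 3} - 33\right) = - 3 \left(\frac{1}{-1} - 33\right) = - 3 \left(-1 - 33\right) = \left(-3\right) \left(-34\right) = 102$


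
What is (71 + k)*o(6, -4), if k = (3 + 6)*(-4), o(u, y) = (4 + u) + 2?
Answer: 420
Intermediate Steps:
o(u, y) = 6 + u
k = -36 (k = 9*(-4) = -36)
(71 + k)*o(6, -4) = (71 - 36)*(6 + 6) = 35*12 = 420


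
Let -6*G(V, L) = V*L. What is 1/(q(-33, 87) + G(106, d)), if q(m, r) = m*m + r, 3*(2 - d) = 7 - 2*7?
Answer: 9/9895 ≈ 0.00090955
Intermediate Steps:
d = 13/3 (d = 2 - (7 - 2*7)/3 = 2 - (7 - 14)/3 = 2 - 1/3*(-7) = 2 + 7/3 = 13/3 ≈ 4.3333)
G(V, L) = -L*V/6 (G(V, L) = -V*L/6 = -L*V/6)
q(m, r) = r + m**2 (q(m, r) = m**2 + r = r + m**2)
1/(q(-33, 87) + G(106, d)) = 1/((87 + (-33)**2) - 1/6*13/3*106) = 1/((87 + 1089) - 689/9) = 1/(1176 - 689/9) = 1/(9895/9) = 9/9895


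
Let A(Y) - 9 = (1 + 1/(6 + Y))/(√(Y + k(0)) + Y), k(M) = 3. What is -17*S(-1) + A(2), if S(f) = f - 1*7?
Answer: 571/4 + 9*√5/8 ≈ 145.27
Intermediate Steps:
S(f) = -7 + f (S(f) = f - 7 = -7 + f)
A(Y) = 9 + (1 + 1/(6 + Y))/(Y + √(3 + Y)) (A(Y) = 9 + (1 + 1/(6 + Y))/(√(Y + 3) + Y) = 9 + (1 + 1/(6 + Y))/(√(3 + Y) + Y) = 9 + (1 + 1/(6 + Y))/(Y + √(3 + Y)))
-17*S(-1) + A(2) = -17*(-7 - 1) + (7 + 9*2² + 54*√(3 + 2) + 55*2 + 9*2*√(3 + 2))/(2² + 6*2 + 6*√(3 + 2) + 2*√(3 + 2)) = -17*(-8) + (7 + 9*4 + 54*√5 + 110 + 9*2*√5)/(4 + 12 + 6*√5 + 2*√5) = 136 + (7 + 36 + 54*√5 + 110 + 18*√5)/(16 + 8*√5) = 136 + (153 + 72*√5)/(16 + 8*√5)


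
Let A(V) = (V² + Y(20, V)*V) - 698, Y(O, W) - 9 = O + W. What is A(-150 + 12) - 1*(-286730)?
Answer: 320118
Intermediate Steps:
Y(O, W) = 9 + O + W (Y(O, W) = 9 + (O + W) = 9 + O + W)
A(V) = -698 + V² + V*(29 + V) (A(V) = (V² + (9 + 20 + V)*V) - 698 = (V² + (29 + V)*V) - 698 = (V² + V*(29 + V)) - 698 = -698 + V² + V*(29 + V))
A(-150 + 12) - 1*(-286730) = (-698 + (-150 + 12)² + (-150 + 12)*(29 + (-150 + 12))) - 1*(-286730) = (-698 + (-138)² - 138*(29 - 138)) + 286730 = (-698 + 19044 - 138*(-109)) + 286730 = (-698 + 19044 + 15042) + 286730 = 33388 + 286730 = 320118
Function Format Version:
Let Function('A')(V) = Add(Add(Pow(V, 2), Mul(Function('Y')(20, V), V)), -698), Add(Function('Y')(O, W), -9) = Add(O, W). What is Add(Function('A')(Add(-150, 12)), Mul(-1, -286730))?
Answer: 320118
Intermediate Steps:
Function('Y')(O, W) = Add(9, O, W) (Function('Y')(O, W) = Add(9, Add(O, W)) = Add(9, O, W))
Function('A')(V) = Add(-698, Pow(V, 2), Mul(V, Add(29, V))) (Function('A')(V) = Add(Add(Pow(V, 2), Mul(Add(9, 20, V), V)), -698) = Add(Add(Pow(V, 2), Mul(Add(29, V), V)), -698) = Add(Add(Pow(V, 2), Mul(V, Add(29, V))), -698) = Add(-698, Pow(V, 2), Mul(V, Add(29, V))))
Add(Function('A')(Add(-150, 12)), Mul(-1, -286730)) = Add(Add(-698, Pow(Add(-150, 12), 2), Mul(Add(-150, 12), Add(29, Add(-150, 12)))), Mul(-1, -286730)) = Add(Add(-698, Pow(-138, 2), Mul(-138, Add(29, -138))), 286730) = Add(Add(-698, 19044, Mul(-138, -109)), 286730) = Add(Add(-698, 19044, 15042), 286730) = Add(33388, 286730) = 320118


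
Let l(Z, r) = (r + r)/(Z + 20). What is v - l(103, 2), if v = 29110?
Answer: 3580526/123 ≈ 29110.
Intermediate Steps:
l(Z, r) = 2*r/(20 + Z) (l(Z, r) = (2*r)/(20 + Z) = 2*r/(20 + Z))
v - l(103, 2) = 29110 - 2*2/(20 + 103) = 29110 - 2*2/123 = 29110 - 1*4/123 = 29110 - 4/123 = 3580526/123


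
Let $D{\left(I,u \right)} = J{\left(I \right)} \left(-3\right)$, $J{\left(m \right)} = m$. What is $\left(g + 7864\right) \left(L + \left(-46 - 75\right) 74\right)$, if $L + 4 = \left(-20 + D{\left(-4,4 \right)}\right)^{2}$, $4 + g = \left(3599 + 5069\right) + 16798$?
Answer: $-296401444$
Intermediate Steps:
$D{\left(I,u \right)} = - 3 I$ ($D{\left(I,u \right)} = I \left(-3\right) = - 3 I$)
$g = 25462$ ($g = -4 + \left(\left(3599 + 5069\right) + 16798\right) = -4 + \left(8668 + 16798\right) = -4 + 25466 = 25462$)
$L = 60$ ($L = -4 + \left(-20 - -12\right)^{2} = -4 + \left(-20 + 12\right)^{2} = -4 + \left(-8\right)^{2} = -4 + 64 = 60$)
$\left(g + 7864\right) \left(L + \left(-46 - 75\right) 74\right) = \left(25462 + 7864\right) \left(60 + \left(-46 - 75\right) 74\right) = 33326 \left(60 - 8954\right) = 33326 \left(-8894\right) = -296401444$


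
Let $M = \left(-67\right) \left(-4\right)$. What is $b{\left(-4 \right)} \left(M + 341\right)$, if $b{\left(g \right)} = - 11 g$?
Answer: $26796$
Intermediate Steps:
$M = 268$
$b{\left(-4 \right)} \left(M + 341\right) = \left(-11\right) \left(-4\right) \left(268 + 341\right) = 44 \cdot 609 = 26796$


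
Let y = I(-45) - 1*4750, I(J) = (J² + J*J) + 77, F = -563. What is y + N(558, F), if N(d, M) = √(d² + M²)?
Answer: -623 + √628333 ≈ 169.67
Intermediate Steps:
N(d, M) = √(M² + d²)
I(J) = 77 + 2*J² (I(J) = (J² + J²) + 77 = 2*J² + 77 = 77 + 2*J²)
y = -623 (y = (77 + 2*(-45)²) - 1*4750 = (77 + 2*2025) - 4750 = (77 + 4050) - 4750 = 4127 - 4750 = -623)
y + N(558, F) = -623 + √((-563)² + 558²) = -623 + √(316969 + 311364) = -623 + √628333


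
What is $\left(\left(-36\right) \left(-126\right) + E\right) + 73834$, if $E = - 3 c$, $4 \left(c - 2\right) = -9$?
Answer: $\frac{313483}{4} \approx 78371.0$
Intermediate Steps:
$c = - \frac{1}{4}$ ($c = 2 + \frac{1}{4} \left(-9\right) = 2 - \frac{9}{4} = - \frac{1}{4} \approx -0.25$)
$E = \frac{3}{4}$ ($E = \left(-3\right) \left(- \frac{1}{4}\right) = \frac{3}{4} \approx 0.75$)
$\left(\left(-36\right) \left(-126\right) + E\right) + 73834 = \left(\left(-36\right) \left(-126\right) + \frac{3}{4}\right) + 73834 = \left(4536 + \frac{3}{4}\right) + 73834 = \frac{18147}{4} + 73834 = \frac{313483}{4}$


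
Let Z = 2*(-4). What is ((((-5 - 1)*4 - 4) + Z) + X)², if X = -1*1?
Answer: 1369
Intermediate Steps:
X = -1
Z = -8
((((-5 - 1)*4 - 4) + Z) + X)² = ((((-5 - 1)*4 - 4) - 8) - 1)² = (((-6*4 - 4) - 8) - 1)² = (((-24 - 4) - 8) - 1)² = ((-28 - 8) - 1)² = (-36 - 1)² = (-37)² = 1369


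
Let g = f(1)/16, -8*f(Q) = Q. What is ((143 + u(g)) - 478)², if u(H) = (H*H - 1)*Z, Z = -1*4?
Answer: 1838131273729/16777216 ≈ 1.0956e+5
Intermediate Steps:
f(Q) = -Q/8
Z = -4
g = -1/128 (g = -⅛*1/16 = -1/128 ≈ -0.0078125)
u(H) = 4 - 4*H² (u(H) = (H*H - 1)*(-4) = (H² - 1)*(-4) = (-1 + H²)*(-4) = 4 - 4*H²)
((143 + u(g)) - 478)² = ((143 + (4 - 4*(-1/128)²)) - 478)² = ((143 + (4 - 4*1/16384)) - 478)² = ((143 + (4 - 1/4096)) - 478)² = ((143 + 16383/4096) - 478)² = (602111/4096 - 478)² = (-1355777/4096)² = 1838131273729/16777216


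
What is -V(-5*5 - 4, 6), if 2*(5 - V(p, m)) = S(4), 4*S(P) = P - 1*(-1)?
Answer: -35/8 ≈ -4.3750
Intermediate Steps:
S(P) = ¼ + P/4 (S(P) = (P - 1*(-1))/4 = (P + 1)/4 = (1 + P)/4 = ¼ + P/4)
V(p, m) = 35/8 (V(p, m) = 5 - (¼ + (¼)*4)/2 = 5 - (¼ + 1)/2 = 5 - ½*5/4 = 5 - 5/8 = 35/8)
-V(-5*5 - 4, 6) = -1*35/8 = -35/8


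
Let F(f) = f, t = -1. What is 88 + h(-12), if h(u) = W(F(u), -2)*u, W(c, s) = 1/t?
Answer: 100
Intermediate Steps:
W(c, s) = -1 (W(c, s) = 1/(-1) = -1)
h(u) = -u
88 + h(-12) = 88 - 1*(-12) = 88 + 12 = 100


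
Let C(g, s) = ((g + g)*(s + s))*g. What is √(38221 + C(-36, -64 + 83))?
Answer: √136717 ≈ 369.75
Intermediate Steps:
C(g, s) = 4*s*g² (C(g, s) = ((2*g)*(2*s))*g = (4*g*s)*g = 4*s*g²)
√(38221 + C(-36, -64 + 83)) = √(38221 + 4*(-64 + 83)*(-36)²) = √(38221 + 4*19*1296) = √(38221 + 98496) = √136717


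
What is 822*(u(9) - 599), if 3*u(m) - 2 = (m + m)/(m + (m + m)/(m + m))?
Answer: -2456684/5 ≈ -4.9134e+5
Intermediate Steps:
u(m) = ⅔ + 2*m/(3*(1 + m)) (u(m) = ⅔ + ((m + m)/(m + (m + m)/(m + m)))/3 = ⅔ + ((2*m)/(m + (2*m)/((2*m))))/3 = ⅔ + ((2*m)/(m + (2*m)*(1/(2*m))))/3 = ⅔ + ((2*m)/(m + 1))/3 = ⅔ + ((2*m)/(1 + m))/3 = ⅔ + (2*m/(1 + m))/3 = ⅔ + 2*m/(3*(1 + m)))
822*(u(9) - 599) = 822*(2*(1 + 2*9)/(3*(1 + 9)) - 599) = 822*((⅔)*(1 + 18)/10 - 599) = 822*((⅔)*(⅒)*19 - 599) = 822*(19/15 - 599) = 822*(-8966/15) = -2456684/5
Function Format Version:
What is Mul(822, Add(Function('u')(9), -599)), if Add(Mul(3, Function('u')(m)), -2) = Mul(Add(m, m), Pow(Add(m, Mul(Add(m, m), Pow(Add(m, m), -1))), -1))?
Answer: Rational(-2456684, 5) ≈ -4.9134e+5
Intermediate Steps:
Function('u')(m) = Add(Rational(2, 3), Mul(Rational(2, 3), m, Pow(Add(1, m), -1))) (Function('u')(m) = Add(Rational(2, 3), Mul(Rational(1, 3), Mul(Add(m, m), Pow(Add(m, Mul(Add(m, m), Pow(Add(m, m), -1))), -1)))) = Add(Rational(2, 3), Mul(Rational(1, 3), Mul(Mul(2, m), Pow(Add(m, Mul(Mul(2, m), Pow(Mul(2, m), -1))), -1)))) = Add(Rational(2, 3), Mul(Rational(1, 3), Mul(Mul(2, m), Pow(Add(m, Mul(Mul(2, m), Mul(Rational(1, 2), Pow(m, -1)))), -1)))) = Add(Rational(2, 3), Mul(Rational(1, 3), Mul(Mul(2, m), Pow(Add(m, 1), -1)))) = Add(Rational(2, 3), Mul(Rational(1, 3), Mul(Mul(2, m), Pow(Add(1, m), -1)))) = Add(Rational(2, 3), Mul(Rational(1, 3), Mul(2, m, Pow(Add(1, m), -1)))) = Add(Rational(2, 3), Mul(Rational(2, 3), m, Pow(Add(1, m), -1))))
Mul(822, Add(Function('u')(9), -599)) = Mul(822, Add(Mul(Rational(2, 3), Pow(Add(1, 9), -1), Add(1, Mul(2, 9))), -599)) = Mul(822, Add(Mul(Rational(2, 3), Pow(10, -1), Add(1, 18)), -599)) = Mul(822, Add(Mul(Rational(2, 3), Rational(1, 10), 19), -599)) = Mul(822, Add(Rational(19, 15), -599)) = Mul(822, Rational(-8966, 15)) = Rational(-2456684, 5)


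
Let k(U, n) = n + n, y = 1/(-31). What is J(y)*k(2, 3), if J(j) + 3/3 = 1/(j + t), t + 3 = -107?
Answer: -6884/1137 ≈ -6.0545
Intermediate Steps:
t = -110 (t = -3 - 107 = -110)
y = -1/31 ≈ -0.032258
k(U, n) = 2*n
J(j) = -1 + 1/(-110 + j) (J(j) = -1 + 1/(j - 110) = -1 + 1/(-110 + j))
J(y)*k(2, 3) = ((111 - 1*(-1/31))/(-110 - 1/31))*(2*3) = ((111 + 1/31)/(-3411/31))*6 = -31/3411*3442/31*6 = -3442/3411*6 = -6884/1137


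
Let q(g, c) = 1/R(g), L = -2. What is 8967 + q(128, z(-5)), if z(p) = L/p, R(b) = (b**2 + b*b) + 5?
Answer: 293875492/32773 ≈ 8967.0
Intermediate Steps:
R(b) = 5 + 2*b**2 (R(b) = (b**2 + b**2) + 5 = 2*b**2 + 5 = 5 + 2*b**2)
z(p) = -2/p
q(g, c) = 1/(5 + 2*g**2)
8967 + q(128, z(-5)) = 8967 + 1/(5 + 2*128**2) = 8967 + 1/(5 + 2*16384) = 8967 + 1/(5 + 32768) = 8967 + 1/32773 = 293875492/32773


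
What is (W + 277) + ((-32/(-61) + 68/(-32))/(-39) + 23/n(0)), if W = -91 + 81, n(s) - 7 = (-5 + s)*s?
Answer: 36014011/133224 ≈ 270.33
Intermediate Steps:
n(s) = 7 + s*(-5 + s) (n(s) = 7 + (-5 + s)*s = 7 + s*(-5 + s))
W = -10
(W + 277) + ((-32/(-61) + 68/(-32))/(-39) + 23/n(0)) = (-10 + 277) + ((-32/(-61) + 68/(-32))/(-39) + 23/(7 + 0**2 - 5*0)) = 267 + ((-32*(-1/61) + 68*(-1/32))*(-1/39) + 23/(7 + 0 + 0)) = 267 + ((32/61 - 17/8)*(-1/39) + 23/7) = 267 + (-781/488*(-1/39) + 23*(1/7)) = 267 + (781/19032 + 23/7) = 267 + 443203/133224 = 36014011/133224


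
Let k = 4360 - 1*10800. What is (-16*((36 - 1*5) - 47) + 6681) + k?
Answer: 497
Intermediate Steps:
k = -6440 (k = 4360 - 10800 = -6440)
(-16*((36 - 1*5) - 47) + 6681) + k = (-16*((36 - 1*5) - 47) + 6681) - 6440 = (-16*((36 - 5) - 47) + 6681) - 6440 = (-16*(31 - 47) + 6681) - 6440 = (-16*(-16) + 6681) - 6440 = (256 + 6681) - 6440 = 6937 - 6440 = 497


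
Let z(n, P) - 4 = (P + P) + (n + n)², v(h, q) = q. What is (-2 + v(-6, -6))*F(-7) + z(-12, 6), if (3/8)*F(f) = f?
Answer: 2224/3 ≈ 741.33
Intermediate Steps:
F(f) = 8*f/3
z(n, P) = 4 + 2*P + 4*n² (z(n, P) = 4 + ((P + P) + (n + n)²) = 4 + (2*P + (2*n)²) = 4 + (2*P + 4*n²) = 4 + 2*P + 4*n²)
(-2 + v(-6, -6))*F(-7) + z(-12, 6) = (-2 - 6)*((8/3)*(-7)) + (4 + 2*6 + 4*(-12)²) = -8*(-56/3) + (4 + 12 + 4*144) = 448/3 + (4 + 12 + 576) = 448/3 + 592 = 2224/3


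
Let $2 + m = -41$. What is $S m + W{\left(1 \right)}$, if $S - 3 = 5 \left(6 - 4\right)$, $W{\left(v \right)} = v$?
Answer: $-558$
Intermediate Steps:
$m = -43$ ($m = -2 - 41 = -43$)
$S = 13$ ($S = 3 + 5 \left(6 - 4\right) = 3 + 5 \cdot 2 = 3 + 10 = 13$)
$S m + W{\left(1 \right)} = 13 \left(-43\right) + 1 = -559 + 1 = -558$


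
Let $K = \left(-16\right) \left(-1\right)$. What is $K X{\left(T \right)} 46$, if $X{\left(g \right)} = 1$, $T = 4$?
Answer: $736$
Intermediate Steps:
$K = 16$
$K X{\left(T \right)} 46 = 16 \cdot 1 \cdot 46 = 16 \cdot 46 = 736$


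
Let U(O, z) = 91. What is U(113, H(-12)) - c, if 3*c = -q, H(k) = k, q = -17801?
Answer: -17528/3 ≈ -5842.7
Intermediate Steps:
c = 17801/3 (c = (-1*(-17801))/3 = (⅓)*17801 = 17801/3 ≈ 5933.7)
U(113, H(-12)) - c = 91 - 1*17801/3 = 91 - 17801/3 = -17528/3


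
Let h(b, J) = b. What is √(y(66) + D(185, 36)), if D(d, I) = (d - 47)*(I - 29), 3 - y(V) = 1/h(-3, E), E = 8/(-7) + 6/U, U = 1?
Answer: 2*√2181/3 ≈ 31.134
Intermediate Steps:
E = 34/7 (E = 8/(-7) + 6/1 = 8*(-⅐) + 6*1 = -8/7 + 6 = 34/7 ≈ 4.8571)
y(V) = 10/3 (y(V) = 3 - 1/(-3) = 3 - 1*(-⅓) = 3 + ⅓ = 10/3)
D(d, I) = (-47 + d)*(-29 + I)
√(y(66) + D(185, 36)) = √(10/3 + (1363 - 47*36 - 29*185 + 36*185)) = √(10/3 + (1363 - 1692 - 5365 + 6660)) = √(10/3 + 966) = √(2908/3) = 2*√2181/3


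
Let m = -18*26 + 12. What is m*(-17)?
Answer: 7752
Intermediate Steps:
m = -456 (m = -468 + 12 = -456)
m*(-17) = -456*(-17) = 7752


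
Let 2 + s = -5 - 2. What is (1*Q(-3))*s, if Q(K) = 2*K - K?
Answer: 27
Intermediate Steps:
s = -9 (s = -2 + (-5 - 2) = -2 - 7 = -9)
Q(K) = K
(1*Q(-3))*s = (1*(-3))*(-9) = -3*(-9) = 27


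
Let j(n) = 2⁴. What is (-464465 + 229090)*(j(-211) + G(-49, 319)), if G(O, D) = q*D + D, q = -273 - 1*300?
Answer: 42944639500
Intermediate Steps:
q = -573 (q = -273 - 300 = -573)
j(n) = 16
G(O, D) = -572*D (G(O, D) = -573*D + D = -572*D)
(-464465 + 229090)*(j(-211) + G(-49, 319)) = (-464465 + 229090)*(16 - 572*319) = -235375*(16 - 182468) = -235375*(-182452) = 42944639500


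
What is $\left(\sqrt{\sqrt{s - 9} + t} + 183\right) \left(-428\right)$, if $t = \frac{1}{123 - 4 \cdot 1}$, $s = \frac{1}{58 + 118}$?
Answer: $-78324 - \frac{214 \sqrt{57596 + 155771 i \sqrt{17413}}}{1309} \approx -78849.0 - 523.37 i$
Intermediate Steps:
$s = \frac{1}{176} \approx 0.0056818$
$t = \frac{1}{119}$ ($t = \frac{1}{123 - 4} = \frac{1}{119} \approx 0.0084034$)
$\left(\sqrt{\sqrt{s - 9} + t} + 183\right) \left(-428\right) = \left(\sqrt{\sqrt{\frac{1}{176} - 9} + \frac{1}{119}} + 183\right) \left(-428\right) = \left(\sqrt{\sqrt{- \frac{1583}{176}} + \frac{1}{119}} + 183\right) \left(-428\right) = \left(\sqrt{\frac{i \sqrt{17413}}{44} + \frac{1}{119}} + 183\right) \left(-428\right) = \left(\sqrt{\frac{1}{119} + \frac{i \sqrt{17413}}{44}} + 183\right) \left(-428\right) = \left(183 + \sqrt{\frac{1}{119} + \frac{i \sqrt{17413}}{44}}\right) \left(-428\right) = -78324 - 428 \sqrt{\frac{1}{119} + \frac{i \sqrt{17413}}{44}}$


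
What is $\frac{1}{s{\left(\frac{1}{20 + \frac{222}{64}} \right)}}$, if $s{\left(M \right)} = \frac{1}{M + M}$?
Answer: $\frac{64}{751} \approx 0.08522$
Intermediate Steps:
$s{\left(M \right)} = \frac{1}{2 M}$
$\frac{1}{s{\left(\frac{1}{20 + \frac{222}{64}} \right)}} = \frac{1}{\frac{1}{2} \frac{1}{\frac{1}{20 + \frac{222}{64}}}} = \frac{1}{\frac{1}{2} \frac{1}{\frac{1}{20 + 222 \cdot \frac{1}{64}}}} = \frac{1}{\frac{1}{2} \frac{1}{\frac{1}{20 + \frac{111}{32}}}} = \frac{1}{\frac{1}{2} \frac{1}{\frac{1}{\frac{751}{32}}}} = \frac{1}{\frac{1}{2} \frac{1}{\frac{32}{751}}} = \frac{1}{\frac{1}{2} \cdot \frac{751}{32}} = \frac{1}{\frac{751}{64}} = \frac{64}{751}$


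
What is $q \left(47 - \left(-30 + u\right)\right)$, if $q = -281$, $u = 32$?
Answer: $-12645$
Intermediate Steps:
$q \left(47 - \left(-30 + u\right)\right) = - 281 \left(47 + \left(30 - 32\right)\right) = - 281 \left(47 - 2\right) = \left(-281\right) 45 = -12645$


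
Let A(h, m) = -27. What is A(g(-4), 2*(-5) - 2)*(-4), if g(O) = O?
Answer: 108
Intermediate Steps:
A(g(-4), 2*(-5) - 2)*(-4) = -27*(-4) = 108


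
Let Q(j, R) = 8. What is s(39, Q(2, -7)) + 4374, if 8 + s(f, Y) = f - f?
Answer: 4366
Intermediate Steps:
s(f, Y) = -8 (s(f, Y) = -8 + (f - f) = -8 + 0 = -8)
s(39, Q(2, -7)) + 4374 = -8 + 4374 = 4366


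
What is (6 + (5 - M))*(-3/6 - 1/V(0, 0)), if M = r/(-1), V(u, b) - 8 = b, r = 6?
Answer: -85/8 ≈ -10.625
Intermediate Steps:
V(u, b) = 8 + b
M = -6 (M = 6/(-1) = 6*(-1) = -6)
(6 + (5 - M))*(-3/6 - 1/V(0, 0)) = (6 + (5 - 1*(-6)))*(-3/6 - 1/(8 + 0)) = (6 + (5 + 6))*(-3*1/6 - 1/8) = (6 + 11)*(-1/2 - 1*1/8) = 17*(-1/2 - 1/8) = 17*(-5/8) = -85/8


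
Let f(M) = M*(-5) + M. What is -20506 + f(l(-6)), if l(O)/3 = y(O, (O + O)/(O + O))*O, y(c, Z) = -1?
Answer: -20578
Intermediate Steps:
l(O) = -3*O (l(O) = 3*(-O) = -3*O)
f(M) = -4*M (f(M) = -5*M + M = -4*M)
-20506 + f(l(-6)) = -20506 - (-12)*(-6) = -20506 - 4*18 = -20506 - 72 = -20578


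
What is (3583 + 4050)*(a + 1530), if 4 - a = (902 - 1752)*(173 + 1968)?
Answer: 13902624072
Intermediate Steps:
a = 1819854 (a = 4 - (902 - 1752)*(173 + 1968) = 4 - (-850)*2141 = 4 - 1*(-1819850) = 4 + 1819850 = 1819854)
(3583 + 4050)*(a + 1530) = (3583 + 4050)*(1819854 + 1530) = 7633*1821384 = 13902624072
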